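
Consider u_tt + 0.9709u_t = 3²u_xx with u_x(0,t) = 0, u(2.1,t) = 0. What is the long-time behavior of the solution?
As t → ∞, u → 0. Damping (γ=0.9709) dissipates energy; oscillations decay exponentially.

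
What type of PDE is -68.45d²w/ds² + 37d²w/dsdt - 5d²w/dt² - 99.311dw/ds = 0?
With A = -68.45, B = 37, C = -5, the discriminant is 0. This is a parabolic PDE.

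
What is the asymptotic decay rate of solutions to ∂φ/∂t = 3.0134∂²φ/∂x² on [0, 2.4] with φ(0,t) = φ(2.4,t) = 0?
Eigenvalues: λₙ = 3.0134n²π²/2.4².
First three modes:
  n=1: λ₁ = 3.0134π²/2.4² ≈ 5.163
  n=2: λ₂ = 12.0536π²/2.4² ≈ 20.654 (4× faster decay)
  n=3: λ₃ = 27.1206π²/2.4² ≈ 46.47 (9× faster decay)
As t → ∞, higher modes decay exponentially faster. The n=1 mode dominates: φ ~ c₁ sin(πx/2.4) e^{-λ₁t}.
Decay rate: λ₁ = 3.0134π²/2.4² ≈ 5.163.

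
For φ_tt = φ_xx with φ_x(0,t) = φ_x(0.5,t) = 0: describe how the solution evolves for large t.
φ oscillates about a mean that drifts linearly in t (generically unbounded; no decay). There is no damping, so the nonconstant modes persist as standing waves (energy conserved, no decay). But with Neumann conditions at both ends the constant mode has eigenvalue 0: the spatial mean M(t) of φ satisfies M'' = 0, so M(t) = M(0) + M'(0)·t. Unless the initial velocity has zero mean (∫φ_t(x,0)dx = 0), the solution grows linearly in t (unbounded, though not exponentially); if it does have zero mean, the solution stays bounded and simply oscillates.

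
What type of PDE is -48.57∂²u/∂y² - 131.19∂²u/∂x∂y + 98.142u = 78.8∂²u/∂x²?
Rewriting in standard form: -78.8∂²u/∂x² - 131.19∂²u/∂x∂y - 48.57∂²u/∂y² + 98.142u = 0. With A = -78.8, B = -131.19, C = -48.57, the discriminant is 1901.5521. This is a hyperbolic PDE.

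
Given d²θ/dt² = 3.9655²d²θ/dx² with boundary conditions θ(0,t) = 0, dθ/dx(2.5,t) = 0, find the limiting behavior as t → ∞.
θ oscillates (no decay). Energy is conserved; the solution oscillates indefinitely as standing waves.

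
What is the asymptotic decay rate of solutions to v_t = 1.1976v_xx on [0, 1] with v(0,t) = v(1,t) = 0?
Eigenvalues: λₙ = 1.1976n²π².
First three modes:
  n=1: λ₁ = 1.1976π² ≈ 11.82
  n=2: λ₂ = 4.7904π² ≈ 47.279 (4× faster decay)
  n=3: λ₃ = 10.7784π² ≈ 106.379 (9× faster decay)
As t → ∞, higher modes decay exponentially faster. The n=1 mode dominates: v ~ c₁ sin(πx) e^{-λ₁t}.
Decay rate: λ₁ = 1.1976π² ≈ 11.82.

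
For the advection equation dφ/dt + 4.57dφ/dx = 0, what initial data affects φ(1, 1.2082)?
A single point: x = -4.521474. The characteristic through (1, 1.2082) is x - 4.57t = const, so x = 1 - 4.57·1.2082 = -4.521474.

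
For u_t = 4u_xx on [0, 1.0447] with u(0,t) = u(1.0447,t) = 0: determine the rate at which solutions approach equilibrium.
Eigenvalues: λₙ = 4n²π²/1.0447².
First three modes:
  n=1: λ₁ = 4π²/1.0447² ≈ 36.172
  n=2: λ₂ = 16π²/1.0447² ≈ 144.689 (4× faster decay)
  n=3: λ₃ = 36π²/1.0447² ≈ 325.551 (9× faster decay)
As t → ∞, higher modes decay exponentially faster. The n=1 mode dominates: u ~ c₁ sin(πx/1.0447) e^{-λ₁t}.
Decay rate: λ₁ = 4π²/1.0447² ≈ 36.172.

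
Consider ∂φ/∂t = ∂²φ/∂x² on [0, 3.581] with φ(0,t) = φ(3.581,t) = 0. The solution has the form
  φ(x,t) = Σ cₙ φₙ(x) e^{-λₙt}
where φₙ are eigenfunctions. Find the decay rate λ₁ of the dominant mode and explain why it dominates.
Eigenvalues: λₙ = n²π²/3.581².
First three modes:
  n=1: λ₁ = π²/3.581² ≈ 0.77
  n=2: λ₂ = 4π²/3.581² ≈ 3.079 (4× faster decay)
  n=3: λ₃ = 9π²/3.581² ≈ 6.927 (9× faster decay)
As t → ∞, higher modes decay exponentially faster. The n=1 mode dominates: φ ~ c₁ sin(πx/3.581) e^{-λ₁t}.
Decay rate: λ₁ = π²/3.581² ≈ 0.77.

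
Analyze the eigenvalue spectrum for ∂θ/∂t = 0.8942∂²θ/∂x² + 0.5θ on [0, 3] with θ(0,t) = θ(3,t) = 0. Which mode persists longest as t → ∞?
Eigenvalues: λₙ = 0.8942n²π²/3² - 0.5.
First three modes:
  n=1: λ₁ = 0.8942π²/3² - 0.5 ≈ 0.481
  n=2: λ₂ = 3.5768π²/3² - 0.5 ≈ 3.422
  n=3: λ₃ = 8.0478π²/3² - 0.5 ≈ 8.325
Since 0.8942π²/3² ≈ 0.981 > 0.5, all λₙ > 0.
The n=1 mode decays slowest → dominates as t → ∞.
Asymptotic: θ ~ c₁ sin(πx/3) e^{-λ₁t} with decay rate λ₁ ≈ 0.481.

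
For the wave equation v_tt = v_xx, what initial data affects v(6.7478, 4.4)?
Domain of dependence: [2.3478, 11.1478]. Signals travel at speed 1, so data within |x - 6.7478| ≤ 1·4.4 = 4.4 can reach the point.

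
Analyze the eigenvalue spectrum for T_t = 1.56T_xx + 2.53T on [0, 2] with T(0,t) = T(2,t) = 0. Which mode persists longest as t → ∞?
Eigenvalues: λₙ = 1.56n²π²/2² - 2.53.
First three modes:
  n=1: λ₁ = 1.56π²/2² - 2.53 ≈ 1.319
  n=2: λ₂ = 6.24π²/2² - 2.53 ≈ 12.867
  n=3: λ₃ = 14.04π²/2² - 2.53 ≈ 32.112
Since 1.56π²/2² ≈ 3.849 > 2.53, all λₙ > 0.
The n=1 mode decays slowest → dominates as t → ∞.
Asymptotic: T ~ c₁ sin(πx/2) e^{-λ₁t} with decay rate λ₁ ≈ 1.319.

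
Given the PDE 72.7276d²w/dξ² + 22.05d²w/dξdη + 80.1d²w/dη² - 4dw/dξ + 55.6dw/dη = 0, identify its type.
The second-order coefficients are A = 72.7276, B = 22.05, C = 80.1. Since B² - 4AC = -22815.72054 < 0, this is an elliptic PDE.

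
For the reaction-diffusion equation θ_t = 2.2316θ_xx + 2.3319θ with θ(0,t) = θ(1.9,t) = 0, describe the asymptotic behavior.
θ → 0. Diffusion dominates reaction (r=2.3319 < κπ²/L²≈6.1); solution decays.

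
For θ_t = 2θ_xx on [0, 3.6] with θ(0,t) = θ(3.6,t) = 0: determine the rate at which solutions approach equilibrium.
Eigenvalues: λₙ = 2n²π²/3.6².
First three modes:
  n=1: λ₁ = 2π²/3.6² ≈ 1.523
  n=2: λ₂ = 8π²/3.6² ≈ 6.092 (4× faster decay)
  n=3: λ₃ = 18π²/3.6² ≈ 13.708 (9× faster decay)
As t → ∞, higher modes decay exponentially faster. The n=1 mode dominates: θ ~ c₁ sin(πx/3.6) e^{-λ₁t}.
Decay rate: λ₁ = 2π²/3.6² ≈ 1.523.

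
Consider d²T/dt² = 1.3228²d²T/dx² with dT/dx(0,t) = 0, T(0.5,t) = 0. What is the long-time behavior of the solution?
As t → ∞, T oscillates (no decay). Energy is conserved; the solution oscillates indefinitely as standing waves.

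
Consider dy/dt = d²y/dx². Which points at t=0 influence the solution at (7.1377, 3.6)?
The entire real line. The heat equation has infinite propagation speed: any initial disturbance instantly affects all points (though exponentially small far away).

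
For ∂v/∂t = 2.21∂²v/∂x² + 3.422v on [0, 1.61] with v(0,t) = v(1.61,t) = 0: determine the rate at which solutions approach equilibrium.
Eigenvalues: λₙ = 2.21n²π²/1.61² - 3.422.
First three modes:
  n=1: λ₁ = 2.21π²/1.61² - 3.422 ≈ 4.993
  n=2: λ₂ = 8.84π²/1.61² - 3.422 ≈ 30.237
  n=3: λ₃ = 19.89π²/1.61² - 3.422 ≈ 72.311
Since 2.21π²/1.61² ≈ 8.415 > 3.422, all λₙ > 0.
The n=1 mode decays slowest → dominates as t → ∞.
Asymptotic: v ~ c₁ sin(πx/1.61) e^{-λ₁t} with decay rate λ₁ ≈ 4.993.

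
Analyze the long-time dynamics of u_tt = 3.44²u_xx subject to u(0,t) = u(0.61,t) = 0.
Long-time behavior: u oscillates (no decay). Energy is conserved; the solution oscillates indefinitely as standing waves.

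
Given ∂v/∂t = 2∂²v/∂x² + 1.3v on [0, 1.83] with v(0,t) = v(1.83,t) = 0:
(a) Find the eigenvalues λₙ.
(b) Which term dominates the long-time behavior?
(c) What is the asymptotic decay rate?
Eigenvalues: λₙ = 2n²π²/1.83² - 1.3.
First three modes:
  n=1: λ₁ = 2π²/1.83² - 1.3 ≈ 4.594
  n=2: λ₂ = 8π²/1.83² - 1.3 ≈ 22.277
  n=3: λ₃ = 18π²/1.83² - 1.3 ≈ 51.748
Since 2π²/1.83² ≈ 5.894 > 1.3, all λₙ > 0.
The n=1 mode decays slowest → dominates as t → ∞.
Asymptotic: v ~ c₁ sin(πx/1.83) e^{-λ₁t} with decay rate λ₁ ≈ 4.594.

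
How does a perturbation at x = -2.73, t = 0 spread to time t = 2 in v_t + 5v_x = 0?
At x = 7.27. The characteristic carries data from (-2.73, 0) to (7.27, 2).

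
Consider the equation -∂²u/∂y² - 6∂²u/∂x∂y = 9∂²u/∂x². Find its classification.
Rewriting in standard form: -9∂²u/∂x² - 6∂²u/∂x∂y - ∂²u/∂y² = 0. Parabolic. (A = -9, B = -6, C = -1 gives B² - 4AC = 0.)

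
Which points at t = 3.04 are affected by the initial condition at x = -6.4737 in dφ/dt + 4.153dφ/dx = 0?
At x = 6.15142. The characteristic carries data from (-6.4737, 0) to (6.15142, 3.04).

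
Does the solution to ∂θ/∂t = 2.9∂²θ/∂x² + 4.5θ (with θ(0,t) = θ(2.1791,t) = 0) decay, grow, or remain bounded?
θ → 0. Diffusion dominates reaction (r=4.5 < κπ²/L²≈6.03); solution decays.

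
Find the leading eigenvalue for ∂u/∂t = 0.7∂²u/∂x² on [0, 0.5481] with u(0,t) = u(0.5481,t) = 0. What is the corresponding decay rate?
Eigenvalues: λₙ = 0.7n²π²/0.5481².
First three modes:
  n=1: λ₁ = 0.7π²/0.5481² ≈ 22.997
  n=2: λ₂ = 2.8π²/0.5481² ≈ 91.989 (4× faster decay)
  n=3: λ₃ = 6.3π²/0.5481² ≈ 206.976 (9× faster decay)
As t → ∞, higher modes decay exponentially faster. The n=1 mode dominates: u ~ c₁ sin(πx/0.5481) e^{-λ₁t}.
Decay rate: λ₁ = 0.7π²/0.5481² ≈ 22.997.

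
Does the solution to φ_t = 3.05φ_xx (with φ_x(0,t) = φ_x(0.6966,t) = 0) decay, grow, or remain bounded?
φ → constant (steady state). Heat is conserved (no flux at boundaries); solution approaches the spatial average.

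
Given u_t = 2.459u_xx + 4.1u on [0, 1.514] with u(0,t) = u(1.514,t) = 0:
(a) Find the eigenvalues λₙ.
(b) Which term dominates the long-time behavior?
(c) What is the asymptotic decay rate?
Eigenvalues: λₙ = 2.459n²π²/1.514² - 4.1.
First three modes:
  n=1: λ₁ = 2.459π²/1.514² - 4.1 ≈ 6.488
  n=2: λ₂ = 9.836π²/1.514² - 4.1 ≈ 38.251
  n=3: λ₃ = 22.131π²/1.514² - 4.1 ≈ 91.19
Since 2.459π²/1.514² ≈ 10.588 > 4.1, all λₙ > 0.
The n=1 mode decays slowest → dominates as t → ∞.
Asymptotic: u ~ c₁ sin(πx/1.514) e^{-λ₁t} with decay rate λ₁ ≈ 6.488.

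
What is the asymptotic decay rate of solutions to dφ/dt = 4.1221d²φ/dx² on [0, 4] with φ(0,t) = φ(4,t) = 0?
Eigenvalues: λₙ = 4.1221n²π²/4².
First three modes:
  n=1: λ₁ = 4.1221π²/4² ≈ 2.543
  n=2: λ₂ = 16.4884π²/4² ≈ 10.171 (4× faster decay)
  n=3: λ₃ = 37.0989π²/4² ≈ 22.884 (9× faster decay)
As t → ∞, higher modes decay exponentially faster. The n=1 mode dominates: φ ~ c₁ sin(πx/4) e^{-λ₁t}.
Decay rate: λ₁ = 4.1221π²/4² ≈ 2.543.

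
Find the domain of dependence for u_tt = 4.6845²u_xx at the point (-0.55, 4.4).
Domain of dependence: [-21.1618, 20.0618]. Signals travel at speed 4.6845, so data within |x - -0.55| ≤ 4.6845·4.4 = 20.6118 can reach the point.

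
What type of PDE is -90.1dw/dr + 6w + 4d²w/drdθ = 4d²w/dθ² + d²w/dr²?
Rewriting in standard form: -d²w/dr² + 4d²w/drdθ - 4d²w/dθ² - 90.1dw/dr + 6w = 0. With A = -1, B = 4, C = -4, the discriminant is 0. This is a parabolic PDE.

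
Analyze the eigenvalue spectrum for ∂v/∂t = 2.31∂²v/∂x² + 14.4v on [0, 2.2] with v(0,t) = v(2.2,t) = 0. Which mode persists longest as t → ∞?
Eigenvalues: λₙ = 2.31n²π²/2.2² - 14.4.
First three modes:
  n=1: λ₁ = 2.31π²/2.2² - 14.4 ≈ -9.69
  n=2: λ₂ = 9.24π²/2.2² - 14.4 ≈ 4.442
  n=3: λ₃ = 20.79π²/2.2² - 14.4 ≈ 27.994
Since 2.31π²/2.2² ≈ 4.71 < 14.4, λ₁ < 0.
The n=1 mode grows fastest (−λₙ is largest for n=1) → dominates.
Asymptotic: v ~ c₁ sin(πx/2.2) e^{9.69t} (exponential growth at rate −λ₁ ≈ 9.69).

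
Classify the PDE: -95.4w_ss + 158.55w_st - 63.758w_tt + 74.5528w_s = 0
A = -95.4, B = 158.55, C = -63.758. Discriminant B² - 4AC = 808.0497. Since 808.0497 > 0, hyperbolic.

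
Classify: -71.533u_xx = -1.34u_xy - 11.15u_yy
Rewriting in standard form: -71.533u_xx + 1.34u_xy + 11.15u_yy = 0. Hyperbolic (discriminant = 3192.1674).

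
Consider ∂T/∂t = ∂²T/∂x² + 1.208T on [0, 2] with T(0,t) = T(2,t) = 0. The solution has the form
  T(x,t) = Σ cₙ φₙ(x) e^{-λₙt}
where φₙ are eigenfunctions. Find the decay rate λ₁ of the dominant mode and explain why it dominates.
Eigenvalues: λₙ = n²π²/2² - 1.208.
First three modes:
  n=1: λ₁ = π²/2² - 1.208 ≈ 1.259
  n=2: λ₂ = 4π²/2² - 1.208 ≈ 8.662
  n=3: λ₃ = 9π²/2² - 1.208 ≈ 20.999
Since π²/2² ≈ 2.467 > 1.208, all λₙ > 0.
The n=1 mode decays slowest → dominates as t → ∞.
Asymptotic: T ~ c₁ sin(πx/2) e^{-λ₁t} with decay rate λ₁ ≈ 1.259.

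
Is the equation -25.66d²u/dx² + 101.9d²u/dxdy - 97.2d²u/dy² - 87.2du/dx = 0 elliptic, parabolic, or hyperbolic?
Computing B² - 4AC with A = -25.66, B = 101.9, C = -97.2: discriminant = 407.002 (positive). Answer: hyperbolic.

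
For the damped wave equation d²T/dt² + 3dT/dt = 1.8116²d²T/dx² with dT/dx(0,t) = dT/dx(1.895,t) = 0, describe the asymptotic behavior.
T → constant (steady state). Damping (γ=3) dissipates the nonconstant modes; with Neumann BCs the spatial average obeys M''+γM'=0 and tends to a finite limit.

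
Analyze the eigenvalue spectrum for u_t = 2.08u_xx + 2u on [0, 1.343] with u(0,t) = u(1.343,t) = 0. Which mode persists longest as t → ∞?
Eigenvalues: λₙ = 2.08n²π²/1.343² - 2.
First three modes:
  n=1: λ₁ = 2.08π²/1.343² - 2 ≈ 9.382
  n=2: λ₂ = 8.32π²/1.343² - 2 ≈ 43.527
  n=3: λ₃ = 18.72π²/1.343² - 2 ≈ 100.436
Since 2.08π²/1.343² ≈ 11.382 > 2, all λₙ > 0.
The n=1 mode decays slowest → dominates as t → ∞.
Asymptotic: u ~ c₁ sin(πx/1.343) e^{-λ₁t} with decay rate λ₁ ≈ 9.382.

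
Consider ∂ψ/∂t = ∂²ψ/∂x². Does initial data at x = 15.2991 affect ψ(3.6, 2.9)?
Yes, for any finite x. The heat equation has infinite propagation speed, so all initial data affects all points at any t > 0.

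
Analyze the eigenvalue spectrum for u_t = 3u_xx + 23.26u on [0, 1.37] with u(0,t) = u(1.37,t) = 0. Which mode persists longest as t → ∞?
Eigenvalues: λₙ = 3n²π²/1.37² - 23.26.
First three modes:
  n=1: λ₁ = 3π²/1.37² - 23.26 ≈ -7.485
  n=2: λ₂ = 12π²/1.37² - 23.26 ≈ 39.842
  n=3: λ₃ = 27π²/1.37² - 23.26 ≈ 118.718
Since 3π²/1.37² ≈ 15.775 < 23.26, λ₁ < 0.
The n=1 mode grows fastest (−λₙ is largest for n=1) → dominates.
Asymptotic: u ~ c₁ sin(πx/1.37) e^{7.485t} (exponential growth at rate −λ₁ ≈ 7.485).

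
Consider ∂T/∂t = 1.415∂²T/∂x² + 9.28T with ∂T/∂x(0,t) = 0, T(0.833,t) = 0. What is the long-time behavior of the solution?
As t → ∞, T grows unboundedly. Reaction dominates diffusion (r=9.28 > κπ²/(4L²)≈5.03); solution grows exponentially.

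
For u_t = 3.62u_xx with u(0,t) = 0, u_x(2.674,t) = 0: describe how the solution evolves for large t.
u → 0. Heat escapes through the Dirichlet boundary.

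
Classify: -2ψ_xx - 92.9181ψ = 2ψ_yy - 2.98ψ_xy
Rewriting in standard form: -2ψ_xx + 2.98ψ_xy - 2ψ_yy - 92.9181ψ = 0. Elliptic (discriminant = -7.1196).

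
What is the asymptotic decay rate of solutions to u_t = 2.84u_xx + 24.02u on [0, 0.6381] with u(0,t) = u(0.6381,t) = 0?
Eigenvalues: λₙ = 2.84n²π²/0.6381² - 24.02.
First three modes:
  n=1: λ₁ = 2.84π²/0.6381² - 24.02 ≈ 44.82
  n=2: λ₂ = 11.36π²/0.6381² - 24.02 ≈ 251.34
  n=3: λ₃ = 25.56π²/0.6381² - 24.02 ≈ 595.54
Since 2.84π²/0.6381² ≈ 68.84 > 24.02, all λₙ > 0.
The n=1 mode decays slowest → dominates as t → ∞.
Asymptotic: u ~ c₁ sin(πx/0.6381) e^{-λ₁t} with decay rate λ₁ ≈ 44.82.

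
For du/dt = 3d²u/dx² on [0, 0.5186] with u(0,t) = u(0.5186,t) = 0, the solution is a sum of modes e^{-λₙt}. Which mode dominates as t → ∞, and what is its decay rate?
Eigenvalues: λₙ = 3n²π²/0.5186².
First three modes:
  n=1: λ₁ = 3π²/0.5186² ≈ 110.092
  n=2: λ₂ = 12π²/0.5186² ≈ 440.368 (4× faster decay)
  n=3: λ₃ = 27π²/0.5186² ≈ 990.828 (9× faster decay)
As t → ∞, higher modes decay exponentially faster. The n=1 mode dominates: u ~ c₁ sin(πx/0.5186) e^{-λ₁t}.
Decay rate: λ₁ = 3π²/0.5186² ≈ 110.092.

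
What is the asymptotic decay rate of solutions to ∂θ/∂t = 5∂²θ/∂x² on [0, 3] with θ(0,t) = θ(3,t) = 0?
Eigenvalues: λₙ = 5n²π²/3².
First three modes:
  n=1: λ₁ = 5π²/3² ≈ 5.483
  n=2: λ₂ = 20π²/3² ≈ 21.932 (4× faster decay)
  n=3: λ₃ = 45π²/3² ≈ 49.348 (9× faster decay)
As t → ∞, higher modes decay exponentially faster. The n=1 mode dominates: θ ~ c₁ sin(πx/3) e^{-λ₁t}.
Decay rate: λ₁ = 5π²/3² ≈ 5.483.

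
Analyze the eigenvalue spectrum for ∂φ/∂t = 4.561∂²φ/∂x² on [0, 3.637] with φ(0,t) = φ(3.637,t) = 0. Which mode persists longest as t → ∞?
Eigenvalues: λₙ = 4.561n²π²/3.637².
First three modes:
  n=1: λ₁ = 4.561π²/3.637² ≈ 3.403
  n=2: λ₂ = 18.244π²/3.637² ≈ 13.612 (4× faster decay)
  n=3: λ₃ = 41.049π²/3.637² ≈ 30.628 (9× faster decay)
As t → ∞, higher modes decay exponentially faster. The n=1 mode dominates: φ ~ c₁ sin(πx/3.637) e^{-λ₁t}.
Decay rate: λ₁ = 4.561π²/3.637² ≈ 3.403.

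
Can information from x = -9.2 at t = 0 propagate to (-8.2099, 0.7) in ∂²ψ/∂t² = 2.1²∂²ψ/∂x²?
Yes. The domain of dependence is [-9.6799, -6.7399], and -9.2 ∈ [-9.6799, -6.7399].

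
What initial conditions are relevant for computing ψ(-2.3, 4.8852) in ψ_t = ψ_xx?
The entire real line. The heat equation has infinite propagation speed: any initial disturbance instantly affects all points (though exponentially small far away).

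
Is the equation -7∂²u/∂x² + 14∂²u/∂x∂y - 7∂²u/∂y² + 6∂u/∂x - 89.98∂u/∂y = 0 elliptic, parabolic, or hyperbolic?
Computing B² - 4AC with A = -7, B = 14, C = -7: discriminant = 0 (zero). Answer: parabolic.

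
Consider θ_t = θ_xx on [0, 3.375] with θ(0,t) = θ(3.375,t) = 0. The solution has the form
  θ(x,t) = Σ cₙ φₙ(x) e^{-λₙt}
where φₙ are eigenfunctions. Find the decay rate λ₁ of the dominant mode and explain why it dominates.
Eigenvalues: λₙ = n²π²/3.375².
First three modes:
  n=1: λ₁ = π²/3.375² ≈ 0.866
  n=2: λ₂ = 4π²/3.375² ≈ 3.466 (4× faster decay)
  n=3: λ₃ = 9π²/3.375² ≈ 7.798 (9× faster decay)
As t → ∞, higher modes decay exponentially faster. The n=1 mode dominates: θ ~ c₁ sin(πx/3.375) e^{-λ₁t}.
Decay rate: λ₁ = π²/3.375² ≈ 0.866.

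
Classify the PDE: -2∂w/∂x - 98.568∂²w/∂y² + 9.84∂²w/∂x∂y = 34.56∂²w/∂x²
Rewriting in standard form: -34.56∂²w/∂x² + 9.84∂²w/∂x∂y - 98.568∂²w/∂y² - 2∂w/∂x = 0. A = -34.56, B = 9.84, C = -98.568. Discriminant B² - 4AC = -13529.21472. Since -13529.21472 < 0, elliptic.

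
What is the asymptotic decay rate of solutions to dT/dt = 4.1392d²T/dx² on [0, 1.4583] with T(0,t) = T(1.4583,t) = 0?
Eigenvalues: λₙ = 4.1392n²π²/1.4583².
First three modes:
  n=1: λ₁ = 4.1392π²/1.4583² ≈ 19.21
  n=2: λ₂ = 16.5568π²/1.4583² ≈ 76.839 (4× faster decay)
  n=3: λ₃ = 37.2528π²/1.4583² ≈ 172.888 (9× faster decay)
As t → ∞, higher modes decay exponentially faster. The n=1 mode dominates: T ~ c₁ sin(πx/1.4583) e^{-λ₁t}.
Decay rate: λ₁ = 4.1392π²/1.4583² ≈ 19.21.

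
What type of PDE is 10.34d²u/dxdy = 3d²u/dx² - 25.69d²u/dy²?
Rewriting in standard form: -3d²u/dx² + 10.34d²u/dxdy + 25.69d²u/dy² = 0. With A = -3, B = 10.34, C = 25.69, the discriminant is 415.1956. This is a hyperbolic PDE.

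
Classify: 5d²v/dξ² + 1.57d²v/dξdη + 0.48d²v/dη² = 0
Elliptic (discriminant = -7.1351).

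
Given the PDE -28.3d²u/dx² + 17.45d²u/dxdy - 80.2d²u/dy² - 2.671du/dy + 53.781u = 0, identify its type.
The second-order coefficients are A = -28.3, B = 17.45, C = -80.2. Since B² - 4AC = -8774.1375 < 0, this is an elliptic PDE.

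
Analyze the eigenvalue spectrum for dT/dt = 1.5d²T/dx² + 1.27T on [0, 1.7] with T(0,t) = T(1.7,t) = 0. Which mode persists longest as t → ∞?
Eigenvalues: λₙ = 1.5n²π²/1.7² - 1.27.
First three modes:
  n=1: λ₁ = 1.5π²/1.7² - 1.27 ≈ 3.853
  n=2: λ₂ = 6π²/1.7² - 1.27 ≈ 19.221
  n=3: λ₃ = 13.5π²/1.7² - 1.27 ≈ 44.834
Since 1.5π²/1.7² ≈ 5.123 > 1.27, all λₙ > 0.
The n=1 mode decays slowest → dominates as t → ∞.
Asymptotic: T ~ c₁ sin(πx/1.7) e^{-λ₁t} with decay rate λ₁ ≈ 3.853.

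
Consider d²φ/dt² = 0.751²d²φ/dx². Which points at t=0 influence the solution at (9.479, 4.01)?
Domain of dependence: [6.46749, 12.49051]. Signals travel at speed 0.751, so data within |x - 9.479| ≤ 0.751·4.01 = 3.01151 can reach the point.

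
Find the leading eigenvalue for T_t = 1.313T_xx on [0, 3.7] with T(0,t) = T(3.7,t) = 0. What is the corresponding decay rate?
Eigenvalues: λₙ = 1.313n²π²/3.7².
First three modes:
  n=1: λ₁ = 1.313π²/3.7² ≈ 0.947
  n=2: λ₂ = 5.252π²/3.7² ≈ 3.786 (4× faster decay)
  n=3: λ₃ = 11.817π²/3.7² ≈ 8.519 (9× faster decay)
As t → ∞, higher modes decay exponentially faster. The n=1 mode dominates: T ~ c₁ sin(πx/3.7) e^{-λ₁t}.
Decay rate: λ₁ = 1.313π²/3.7² ≈ 0.947.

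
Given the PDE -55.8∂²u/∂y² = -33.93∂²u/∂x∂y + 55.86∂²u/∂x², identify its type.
Rewriting in standard form: -55.86∂²u/∂x² + 33.93∂²u/∂x∂y - 55.8∂²u/∂y² = 0. The second-order coefficients are A = -55.86, B = 33.93, C = -55.8. Since B² - 4AC = -11316.7071 < 0, this is an elliptic PDE.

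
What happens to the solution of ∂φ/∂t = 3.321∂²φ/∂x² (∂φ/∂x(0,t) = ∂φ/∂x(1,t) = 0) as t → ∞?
φ → constant (steady state). Heat is conserved (no flux at boundaries); solution approaches the spatial average.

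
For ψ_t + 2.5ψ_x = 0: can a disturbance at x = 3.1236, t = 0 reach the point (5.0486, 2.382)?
No. Only data at x = -0.9064 affects (5.0486, 2.382). Advection has one-way propagation along characteristics.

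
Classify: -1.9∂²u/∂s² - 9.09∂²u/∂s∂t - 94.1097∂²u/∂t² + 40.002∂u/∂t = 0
Elliptic (discriminant = -632.60562).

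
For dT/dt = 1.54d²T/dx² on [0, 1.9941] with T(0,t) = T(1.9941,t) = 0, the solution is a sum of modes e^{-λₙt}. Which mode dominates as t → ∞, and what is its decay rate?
Eigenvalues: λₙ = 1.54n²π²/1.9941².
First three modes:
  n=1: λ₁ = 1.54π²/1.9941² ≈ 3.822
  n=2: λ₂ = 6.16π²/1.9941² ≈ 15.289 (4× faster decay)
  n=3: λ₃ = 13.86π²/1.9941² ≈ 34.401 (9× faster decay)
As t → ∞, higher modes decay exponentially faster. The n=1 mode dominates: T ~ c₁ sin(πx/1.9941) e^{-λ₁t}.
Decay rate: λ₁ = 1.54π²/1.9941² ≈ 3.822.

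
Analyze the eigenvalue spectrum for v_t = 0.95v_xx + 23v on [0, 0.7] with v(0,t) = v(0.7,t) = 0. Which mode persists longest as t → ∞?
Eigenvalues: λₙ = 0.95n²π²/0.7² - 23.
First three modes:
  n=1: λ₁ = 0.95π²/0.7² - 23 ≈ -3.865
  n=2: λ₂ = 3.8π²/0.7² - 23 ≈ 53.54
  n=3: λ₃ = 8.55π²/0.7² - 23 ≈ 149.215
Since 0.95π²/0.7² ≈ 19.135 < 23, λ₁ < 0.
The n=1 mode grows fastest (−λₙ is largest for n=1) → dominates.
Asymptotic: v ~ c₁ sin(πx/0.7) e^{3.865t} (exponential growth at rate −λ₁ ≈ 3.865).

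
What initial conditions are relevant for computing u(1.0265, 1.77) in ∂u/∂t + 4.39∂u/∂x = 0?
A single point: x = -6.7438. The characteristic through (1.0265, 1.77) is x - 4.39t = const, so x = 1.0265 - 4.39·1.77 = -6.7438.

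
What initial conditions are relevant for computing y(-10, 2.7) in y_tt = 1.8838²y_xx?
Domain of dependence: [-15.08626, -4.91374]. Signals travel at speed 1.8838, so data within |x - -10| ≤ 1.8838·2.7 = 5.08626 can reach the point.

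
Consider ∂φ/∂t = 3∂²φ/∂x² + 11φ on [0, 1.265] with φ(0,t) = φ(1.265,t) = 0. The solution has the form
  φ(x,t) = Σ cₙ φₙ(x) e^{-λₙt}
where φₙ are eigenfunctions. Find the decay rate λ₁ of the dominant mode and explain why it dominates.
Eigenvalues: λₙ = 3n²π²/1.265² - 11.
First three modes:
  n=1: λ₁ = 3π²/1.265² - 11 ≈ 7.503
  n=2: λ₂ = 12π²/1.265² - 11 ≈ 63.012
  n=3: λ₃ = 27π²/1.265² - 11 ≈ 155.526
Since 3π²/1.265² ≈ 18.503 > 11, all λₙ > 0.
The n=1 mode decays slowest → dominates as t → ∞.
Asymptotic: φ ~ c₁ sin(πx/1.265) e^{-λ₁t} with decay rate λ₁ ≈ 7.503.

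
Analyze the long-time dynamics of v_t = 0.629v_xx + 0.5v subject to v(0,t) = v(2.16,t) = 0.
Long-time behavior: v → 0. Diffusion dominates reaction (r=0.5 < κπ²/L²≈1.33); solution decays.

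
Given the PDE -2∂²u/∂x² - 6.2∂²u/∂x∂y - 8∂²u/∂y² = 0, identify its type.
The second-order coefficients are A = -2, B = -6.2, C = -8. Since B² - 4AC = -25.56 < 0, this is an elliptic PDE.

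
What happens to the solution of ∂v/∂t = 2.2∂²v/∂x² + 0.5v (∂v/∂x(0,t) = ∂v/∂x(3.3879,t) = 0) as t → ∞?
v grows unboundedly. With Neumann BCs the constant mode has diffusion eigenvalue 0, so any r > 0 makes it grow like e^(0.5t); solution grows exponentially.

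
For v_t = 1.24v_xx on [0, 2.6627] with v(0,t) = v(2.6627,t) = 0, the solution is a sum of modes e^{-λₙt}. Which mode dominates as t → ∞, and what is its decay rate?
Eigenvalues: λₙ = 1.24n²π²/2.6627².
First three modes:
  n=1: λ₁ = 1.24π²/2.6627² ≈ 1.726
  n=2: λ₂ = 4.96π²/2.6627² ≈ 6.905 (4× faster decay)
  n=3: λ₃ = 11.16π²/2.6627² ≈ 15.535 (9× faster decay)
As t → ∞, higher modes decay exponentially faster. The n=1 mode dominates: v ~ c₁ sin(πx/2.6627) e^{-λ₁t}.
Decay rate: λ₁ = 1.24π²/2.6627² ≈ 1.726.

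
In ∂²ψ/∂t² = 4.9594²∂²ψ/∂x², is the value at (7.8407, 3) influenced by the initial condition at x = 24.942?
No. The domain of dependence is [-7.0375, 22.7189], and 24.942 is outside this interval.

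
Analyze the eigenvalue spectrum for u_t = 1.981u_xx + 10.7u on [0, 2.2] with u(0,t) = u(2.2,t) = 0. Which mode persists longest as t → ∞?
Eigenvalues: λₙ = 1.981n²π²/2.2² - 10.7.
First three modes:
  n=1: λ₁ = 1.981π²/2.2² - 10.7 ≈ -6.66
  n=2: λ₂ = 7.924π²/2.2² - 10.7 ≈ 5.458
  n=3: λ₃ = 17.829π²/2.2² - 10.7 ≈ 25.656
Since 1.981π²/2.2² ≈ 4.04 < 10.7, λ₁ < 0.
The n=1 mode grows fastest (−λₙ is largest for n=1) → dominates.
Asymptotic: u ~ c₁ sin(πx/2.2) e^{6.66t} (exponential growth at rate −λ₁ ≈ 6.66).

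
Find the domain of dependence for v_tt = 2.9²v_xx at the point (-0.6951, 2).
Domain of dependence: [-6.4951, 5.1049]. Signals travel at speed 2.9, so data within |x - -0.6951| ≤ 2.9·2 = 5.8 can reach the point.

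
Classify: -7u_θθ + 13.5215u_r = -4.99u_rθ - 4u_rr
Rewriting in standard form: 4u_rr + 4.99u_rθ - 7u_θθ + 13.5215u_r = 0. Hyperbolic (discriminant = 136.9001).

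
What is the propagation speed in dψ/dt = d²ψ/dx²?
Infinite. The heat equation is parabolic, not hyperbolic, so disturbances propagate instantly.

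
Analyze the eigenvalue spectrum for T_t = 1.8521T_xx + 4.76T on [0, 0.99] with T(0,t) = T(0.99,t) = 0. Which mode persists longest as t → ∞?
Eigenvalues: λₙ = 1.8521n²π²/0.99² - 4.76.
First three modes:
  n=1: λ₁ = 1.8521π²/0.99² - 4.76 ≈ 13.891
  n=2: λ₂ = 7.4084π²/0.99² - 4.76 ≈ 69.843
  n=3: λ₃ = 16.6689π²/0.99² - 4.76 ≈ 163.096
Since 1.8521π²/0.99² ≈ 18.651 > 4.76, all λₙ > 0.
The n=1 mode decays slowest → dominates as t → ∞.
Asymptotic: T ~ c₁ sin(πx/0.99) e^{-λ₁t} with decay rate λ₁ ≈ 13.891.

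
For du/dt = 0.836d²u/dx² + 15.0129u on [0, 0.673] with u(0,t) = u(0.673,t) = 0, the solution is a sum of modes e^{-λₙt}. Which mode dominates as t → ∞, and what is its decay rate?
Eigenvalues: λₙ = 0.836n²π²/0.673² - 15.0129.
First three modes:
  n=1: λ₁ = 0.836π²/0.673² - 15.0129 ≈ 3.204
  n=2: λ₂ = 3.344π²/0.673² - 15.0129 ≈ 57.855
  n=3: λ₃ = 7.524π²/0.673² - 15.0129 ≈ 148.94
Since 0.836π²/0.673² ≈ 18.217 > 15.0129, all λₙ > 0.
The n=1 mode decays slowest → dominates as t → ∞.
Asymptotic: u ~ c₁ sin(πx/0.673) e^{-λ₁t} with decay rate λ₁ ≈ 3.204.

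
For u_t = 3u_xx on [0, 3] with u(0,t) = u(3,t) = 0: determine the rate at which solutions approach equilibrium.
Eigenvalues: λₙ = 3n²π²/3².
First three modes:
  n=1: λ₁ = 3π²/3² ≈ 3.29
  n=2: λ₂ = 12π²/3² ≈ 13.159 (4× faster decay)
  n=3: λ₃ = 27π²/3² ≈ 29.609 (9× faster decay)
As t → ∞, higher modes decay exponentially faster. The n=1 mode dominates: u ~ c₁ sin(πx/3) e^{-λ₁t}.
Decay rate: λ₁ = 3π²/3² ≈ 3.29.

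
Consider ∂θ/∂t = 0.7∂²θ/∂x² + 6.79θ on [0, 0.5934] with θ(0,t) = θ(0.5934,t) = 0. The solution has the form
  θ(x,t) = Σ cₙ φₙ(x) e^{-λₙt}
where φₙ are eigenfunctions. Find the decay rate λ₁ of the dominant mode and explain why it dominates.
Eigenvalues: λₙ = 0.7n²π²/0.5934² - 6.79.
First three modes:
  n=1: λ₁ = 0.7π²/0.5934² - 6.79 ≈ 12.83
  n=2: λ₂ = 2.8π²/0.5934² - 6.79 ≈ 71.691
  n=3: λ₃ = 6.3π²/0.5934² - 6.79 ≈ 169.792
Since 0.7π²/0.5934² ≈ 19.62 > 6.79, all λₙ > 0.
The n=1 mode decays slowest → dominates as t → ∞.
Asymptotic: θ ~ c₁ sin(πx/0.5934) e^{-λ₁t} with decay rate λ₁ ≈ 12.83.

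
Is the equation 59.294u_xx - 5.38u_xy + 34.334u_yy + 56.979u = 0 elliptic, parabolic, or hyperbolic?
Computing B² - 4AC with A = 59.294, B = -5.38, C = 34.334: discriminant = -8114.256384 (negative). Answer: elliptic.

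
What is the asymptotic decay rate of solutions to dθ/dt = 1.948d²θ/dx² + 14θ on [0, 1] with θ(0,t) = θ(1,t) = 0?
Eigenvalues: λₙ = 1.948n²π²/1² - 14.
First three modes:
  n=1: λ₁ = 1.948π² - 14 ≈ 5.226
  n=2: λ₂ = 7.792π² - 14 ≈ 62.904
  n=3: λ₃ = 17.532π² - 14 ≈ 159.034
Since 1.948π² ≈ 19.226 > 14, all λₙ > 0.
The n=1 mode decays slowest → dominates as t → ∞.
Asymptotic: θ ~ c₁ sin(πx/1) e^{-λ₁t} with decay rate λ₁ ≈ 5.226.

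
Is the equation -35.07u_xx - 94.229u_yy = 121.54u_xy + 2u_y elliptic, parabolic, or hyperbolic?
Rewriting in standard form: -35.07u_xx - 121.54u_xy - 94.229u_yy - 2u_y = 0. Computing B² - 4AC with A = -35.07, B = -121.54, C = -94.229: discriminant = 1553.52748 (positive). Answer: hyperbolic.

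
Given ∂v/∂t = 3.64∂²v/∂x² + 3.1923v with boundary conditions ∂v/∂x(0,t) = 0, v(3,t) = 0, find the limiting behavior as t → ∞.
v grows unboundedly. Reaction dominates diffusion (r=3.1923 > κπ²/(4L²)≈1); solution grows exponentially.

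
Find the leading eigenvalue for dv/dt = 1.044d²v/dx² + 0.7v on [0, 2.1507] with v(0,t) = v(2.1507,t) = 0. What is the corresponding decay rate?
Eigenvalues: λₙ = 1.044n²π²/2.1507² - 0.7.
First three modes:
  n=1: λ₁ = 1.044π²/2.1507² - 0.7 ≈ 1.528
  n=2: λ₂ = 4.176π²/2.1507² - 0.7 ≈ 8.21
  n=3: λ₃ = 9.396π²/2.1507² - 0.7 ≈ 19.349
Since 1.044π²/2.1507² ≈ 2.228 > 0.7, all λₙ > 0.
The n=1 mode decays slowest → dominates as t → ∞.
Asymptotic: v ~ c₁ sin(πx/2.1507) e^{-λ₁t} with decay rate λ₁ ≈ 1.528.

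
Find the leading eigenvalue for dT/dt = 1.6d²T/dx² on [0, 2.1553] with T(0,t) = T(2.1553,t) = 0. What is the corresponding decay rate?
Eigenvalues: λₙ = 1.6n²π²/2.1553².
First three modes:
  n=1: λ₁ = 1.6π²/2.1553² ≈ 3.399
  n=2: λ₂ = 6.4π²/2.1553² ≈ 13.598 (4× faster decay)
  n=3: λ₃ = 14.4π²/2.1553² ≈ 30.595 (9× faster decay)
As t → ∞, higher modes decay exponentially faster. The n=1 mode dominates: T ~ c₁ sin(πx/2.1553) e^{-λ₁t}.
Decay rate: λ₁ = 1.6π²/2.1553² ≈ 3.399.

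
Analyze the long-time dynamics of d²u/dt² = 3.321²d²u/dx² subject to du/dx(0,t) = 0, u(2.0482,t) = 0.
Long-time behavior: u oscillates (no decay). Energy is conserved; the solution oscillates indefinitely as standing waves.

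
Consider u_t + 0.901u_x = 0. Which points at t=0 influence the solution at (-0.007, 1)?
A single point: x = -0.908. The characteristic through (-0.007, 1) is x - 0.901t = const, so x = -0.007 - 0.901·1 = -0.908.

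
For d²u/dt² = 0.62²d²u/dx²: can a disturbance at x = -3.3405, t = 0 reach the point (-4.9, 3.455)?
Yes. The domain of dependence is [-7.0421, -2.7579], and -3.3405 ∈ [-7.0421, -2.7579].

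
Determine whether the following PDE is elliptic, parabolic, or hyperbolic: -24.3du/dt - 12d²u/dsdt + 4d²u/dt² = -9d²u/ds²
Rewriting in standard form: 9d²u/ds² - 12d²u/dsdt + 4d²u/dt² - 24.3du/dt = 0. Coefficients: A = 9, B = -12, C = 4. B² - 4AC = 0, which is zero, so the equation is parabolic.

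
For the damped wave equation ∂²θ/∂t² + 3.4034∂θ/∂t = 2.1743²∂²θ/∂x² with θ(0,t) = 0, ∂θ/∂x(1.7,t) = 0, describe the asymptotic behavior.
θ → 0. Damping (γ=3.4034) dissipates energy; oscillations decay exponentially.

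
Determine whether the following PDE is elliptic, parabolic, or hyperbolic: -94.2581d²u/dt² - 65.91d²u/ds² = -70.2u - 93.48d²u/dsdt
Rewriting in standard form: -65.91d²u/ds² + 93.48d²u/dsdt - 94.2581d²u/dt² + 70.2u = 0. Coefficients: A = -65.91, B = 93.48, C = -94.2581. B² - 4AC = -16111.695084, which is negative, so the equation is elliptic.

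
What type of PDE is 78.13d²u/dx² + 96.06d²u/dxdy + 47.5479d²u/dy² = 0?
With A = 78.13, B = 96.06, C = 47.5479, the discriminant is -5632.146108. This is an elliptic PDE.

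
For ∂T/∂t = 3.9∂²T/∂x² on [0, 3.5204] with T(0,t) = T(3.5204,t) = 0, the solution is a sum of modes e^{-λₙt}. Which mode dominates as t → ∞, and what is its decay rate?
Eigenvalues: λₙ = 3.9n²π²/3.5204².
First three modes:
  n=1: λ₁ = 3.9π²/3.5204² ≈ 3.106
  n=2: λ₂ = 15.6π²/3.5204² ≈ 12.423 (4× faster decay)
  n=3: λ₃ = 35.1π²/3.5204² ≈ 27.953 (9× faster decay)
As t → ∞, higher modes decay exponentially faster. The n=1 mode dominates: T ~ c₁ sin(πx/3.5204) e^{-λ₁t}.
Decay rate: λ₁ = 3.9π²/3.5204² ≈ 3.106.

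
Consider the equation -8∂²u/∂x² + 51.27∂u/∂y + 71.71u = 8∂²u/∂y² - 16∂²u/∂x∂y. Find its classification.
Rewriting in standard form: -8∂²u/∂x² + 16∂²u/∂x∂y - 8∂²u/∂y² + 51.27∂u/∂y + 71.71u = 0. Parabolic. (A = -8, B = 16, C = -8 gives B² - 4AC = 0.)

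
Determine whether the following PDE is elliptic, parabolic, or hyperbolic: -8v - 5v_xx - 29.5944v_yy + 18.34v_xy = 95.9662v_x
Rewriting in standard form: -5v_xx + 18.34v_xy - 29.5944v_yy - 95.9662v_x - 8v = 0. Coefficients: A = -5, B = 18.34, C = -29.5944. B² - 4AC = -255.5324, which is negative, so the equation is elliptic.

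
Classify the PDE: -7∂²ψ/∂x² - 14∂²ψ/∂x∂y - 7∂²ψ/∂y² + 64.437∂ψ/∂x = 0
A = -7, B = -14, C = -7. Discriminant B² - 4AC = 0. Since 0 = 0, parabolic.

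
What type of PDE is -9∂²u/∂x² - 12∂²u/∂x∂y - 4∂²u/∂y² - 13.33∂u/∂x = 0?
With A = -9, B = -12, C = -4, the discriminant is 0. This is a parabolic PDE.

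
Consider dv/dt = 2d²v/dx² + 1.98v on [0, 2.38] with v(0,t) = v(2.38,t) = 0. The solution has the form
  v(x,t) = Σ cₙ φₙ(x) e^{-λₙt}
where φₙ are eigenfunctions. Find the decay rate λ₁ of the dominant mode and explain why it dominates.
Eigenvalues: λₙ = 2n²π²/2.38² - 1.98.
First three modes:
  n=1: λ₁ = 2π²/2.38² - 1.98 ≈ 1.505
  n=2: λ₂ = 8π²/2.38² - 1.98 ≈ 11.959
  n=3: λ₃ = 18π²/2.38² - 1.98 ≈ 29.383
Since 2π²/2.38² ≈ 3.485 > 1.98, all λₙ > 0.
The n=1 mode decays slowest → dominates as t → ∞.
Asymptotic: v ~ c₁ sin(πx/2.38) e^{-λ₁t} with decay rate λ₁ ≈ 1.505.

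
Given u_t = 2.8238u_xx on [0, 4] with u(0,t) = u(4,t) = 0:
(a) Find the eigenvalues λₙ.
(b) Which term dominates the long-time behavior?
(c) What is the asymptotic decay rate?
Eigenvalues: λₙ = 2.8238n²π²/4².
First three modes:
  n=1: λ₁ = 2.8238π²/4² ≈ 1.742
  n=2: λ₂ = 11.2952π²/4² ≈ 6.967 (4× faster decay)
  n=3: λ₃ = 25.4142π²/4² ≈ 15.677 (9× faster decay)
As t → ∞, higher modes decay exponentially faster. The n=1 mode dominates: u ~ c₁ sin(πx/4) e^{-λ₁t}.
Decay rate: λ₁ = 2.8238π²/4² ≈ 1.742.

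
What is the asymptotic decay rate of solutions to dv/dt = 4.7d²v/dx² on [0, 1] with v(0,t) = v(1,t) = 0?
Eigenvalues: λₙ = 4.7n²π².
First three modes:
  n=1: λ₁ = 4.7π² ≈ 46.387
  n=2: λ₂ = 18.8π² ≈ 185.549 (4× faster decay)
  n=3: λ₃ = 42.3π² ≈ 417.484 (9× faster decay)
As t → ∞, higher modes decay exponentially faster. The n=1 mode dominates: v ~ c₁ sin(πx) e^{-λ₁t}.
Decay rate: λ₁ = 4.7π² ≈ 46.387.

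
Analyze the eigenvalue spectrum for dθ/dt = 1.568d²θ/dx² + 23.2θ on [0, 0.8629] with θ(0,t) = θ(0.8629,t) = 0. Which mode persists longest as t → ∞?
Eigenvalues: λₙ = 1.568n²π²/0.8629² - 23.2.
First three modes:
  n=1: λ₁ = 1.568π²/0.8629² - 23.2 ≈ -2.416
  n=2: λ₂ = 6.272π²/0.8629² - 23.2 ≈ 59.935
  n=3: λ₃ = 14.112π²/0.8629² - 23.2 ≈ 163.854
Since 1.568π²/0.8629² ≈ 20.784 < 23.2, λ₁ < 0.
The n=1 mode grows fastest (−λₙ is largest for n=1) → dominates.
Asymptotic: θ ~ c₁ sin(πx/0.8629) e^{2.416t} (exponential growth at rate −λ₁ ≈ 2.416).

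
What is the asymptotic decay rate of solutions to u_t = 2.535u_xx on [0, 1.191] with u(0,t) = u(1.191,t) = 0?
Eigenvalues: λₙ = 2.535n²π²/1.191².
First three modes:
  n=1: λ₁ = 2.535π²/1.191² ≈ 17.638
  n=2: λ₂ = 10.14π²/1.191² ≈ 70.553 (4× faster decay)
  n=3: λ₃ = 22.815π²/1.191² ≈ 158.744 (9× faster decay)
As t → ∞, higher modes decay exponentially faster. The n=1 mode dominates: u ~ c₁ sin(πx/1.191) e^{-λ₁t}.
Decay rate: λ₁ = 2.535π²/1.191² ≈ 17.638.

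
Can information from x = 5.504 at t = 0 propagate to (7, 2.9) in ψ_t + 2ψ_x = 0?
No. Only data at x = 1.2 affects (7, 2.9). Advection has one-way propagation along characteristics.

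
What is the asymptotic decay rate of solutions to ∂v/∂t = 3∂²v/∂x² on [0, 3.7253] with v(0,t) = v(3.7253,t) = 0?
Eigenvalues: λₙ = 3n²π²/3.7253².
First three modes:
  n=1: λ₁ = 3π²/3.7253² ≈ 2.134
  n=2: λ₂ = 12π²/3.7253² ≈ 8.534 (4× faster decay)
  n=3: λ₃ = 27π²/3.7253² ≈ 19.202 (9× faster decay)
As t → ∞, higher modes decay exponentially faster. The n=1 mode dominates: v ~ c₁ sin(πx/3.7253) e^{-λ₁t}.
Decay rate: λ₁ = 3π²/3.7253² ≈ 2.134.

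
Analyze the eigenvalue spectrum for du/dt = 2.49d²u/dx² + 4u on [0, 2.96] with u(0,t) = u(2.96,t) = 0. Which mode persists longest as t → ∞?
Eigenvalues: λₙ = 2.49n²π²/2.96² - 4.
First three modes:
  n=1: λ₁ = 2.49π²/2.96² - 4 ≈ -1.195
  n=2: λ₂ = 9.96π²/2.96² - 4 ≈ 7.22
  n=3: λ₃ = 22.41π²/2.96² - 4 ≈ 21.244
Since 2.49π²/2.96² ≈ 2.805 < 4, λ₁ < 0.
The n=1 mode grows fastest (−λₙ is largest for n=1) → dominates.
Asymptotic: u ~ c₁ sin(πx/2.96) e^{1.195t} (exponential growth at rate −λ₁ ≈ 1.195).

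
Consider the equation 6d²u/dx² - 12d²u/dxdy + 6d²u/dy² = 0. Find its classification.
Parabolic. (A = 6, B = -12, C = 6 gives B² - 4AC = 0.)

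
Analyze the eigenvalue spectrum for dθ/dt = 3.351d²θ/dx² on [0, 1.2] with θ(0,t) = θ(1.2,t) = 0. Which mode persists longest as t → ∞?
Eigenvalues: λₙ = 3.351n²π²/1.2².
First three modes:
  n=1: λ₁ = 3.351π²/1.2² ≈ 22.967
  n=2: λ₂ = 13.404π²/1.2² ≈ 91.87 (4× faster decay)
  n=3: λ₃ = 30.159π²/1.2² ≈ 206.707 (9× faster decay)
As t → ∞, higher modes decay exponentially faster. The n=1 mode dominates: θ ~ c₁ sin(πx/1.2) e^{-λ₁t}.
Decay rate: λ₁ = 3.351π²/1.2² ≈ 22.967.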